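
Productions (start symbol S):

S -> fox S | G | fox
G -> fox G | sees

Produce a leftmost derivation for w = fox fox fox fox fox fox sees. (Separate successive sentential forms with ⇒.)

S ⇒ fox S ⇒ fox G ⇒ fox fox G ⇒ fox fox fox G ⇒ fox fox fox fox G ⇒ fox fox fox fox fox G ⇒ fox fox fox fox fox fox G ⇒ fox fox fox fox fox fox sees

S ⇒ fox S   [S -> fox S]
fox S ⇒ fox G   [S -> G]
fox G ⇒ fox fox G   [G -> fox G]
fox fox G ⇒ fox fox fox G   [G -> fox G]
fox fox fox G ⇒ fox fox fox fox G   [G -> fox G]
fox fox fox fox G ⇒ fox fox fox fox fox G   [G -> fox G]
fox fox fox fox fox G ⇒ fox fox fox fox fox fox G   [G -> fox G]
fox fox fox fox fox fox G ⇒ fox fox fox fox fox fox sees   [G -> sees]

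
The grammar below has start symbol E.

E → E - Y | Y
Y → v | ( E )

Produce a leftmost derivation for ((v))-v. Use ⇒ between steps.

E ⇒ E-Y   [E → E - Y]
E-Y ⇒ Y-Y   [E → Y]
Y-Y ⇒ (E)-Y   [Y → ( E )]
(E)-Y ⇒ (Y)-Y   [E → Y]
(Y)-Y ⇒ ((E))-Y   [Y → ( E )]
((E))-Y ⇒ ((Y))-Y   [E → Y]
((Y))-Y ⇒ ((v))-Y   [Y → v]
((v))-Y ⇒ ((v))-v   [Y → v]

E ⇒ E-Y ⇒ Y-Y ⇒ (E)-Y ⇒ (Y)-Y ⇒ ((E))-Y ⇒ ((Y))-Y ⇒ ((v))-Y ⇒ ((v))-v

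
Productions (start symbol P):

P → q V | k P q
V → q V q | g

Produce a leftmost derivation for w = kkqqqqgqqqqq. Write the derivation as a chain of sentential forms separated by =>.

P=>kPq=>kkPqq=>kkqVqq=>kkqqVqqq=>kkqqqVqqqq=>kkqqqqVqqqqq=>kkqqqqgqqqqq

P => kPq   [P → k P q]
kPq => kkPqq   [P → k P q]
kkPqq => kkqVqq   [P → q V]
kkqVqq => kkqqVqqq   [V → q V q]
kkqqVqqq => kkqqqVqqqq   [V → q V q]
kkqqqVqqqq => kkqqqqVqqqqq   [V → q V q]
kkqqqqVqqqqq => kkqqqqgqqqqq   [V → g]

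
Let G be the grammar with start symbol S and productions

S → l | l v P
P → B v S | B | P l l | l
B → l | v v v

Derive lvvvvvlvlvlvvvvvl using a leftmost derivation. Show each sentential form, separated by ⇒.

S ⇒ lvP ⇒ lvBvS ⇒ lvvvvvS ⇒ lvvvvvlvP ⇒ lvvvvvlvBvS ⇒ lvvvvvlvlvS ⇒ lvvvvvlvlvlvP ⇒ lvvvvvlvlvlvBvS ⇒ lvvvvvlvlvlvvvvvS ⇒ lvvvvvlvlvlvvvvvl

S ⇒ lvP   [S → l v P]
lvP ⇒ lvBvS   [P → B v S]
lvBvS ⇒ lvvvvvS   [B → v v v]
lvvvvvS ⇒ lvvvvvlvP   [S → l v P]
lvvvvvlvP ⇒ lvvvvvlvBvS   [P → B v S]
lvvvvvlvBvS ⇒ lvvvvvlvlvS   [B → l]
lvvvvvlvlvS ⇒ lvvvvvlvlvlvP   [S → l v P]
lvvvvvlvlvlvP ⇒ lvvvvvlvlvlvBvS   [P → B v S]
lvvvvvlvlvlvBvS ⇒ lvvvvvlvlvlvvvvvS   [B → v v v]
lvvvvvlvlvlvvvvvS ⇒ lvvvvvlvlvlvvvvvl   [S → l]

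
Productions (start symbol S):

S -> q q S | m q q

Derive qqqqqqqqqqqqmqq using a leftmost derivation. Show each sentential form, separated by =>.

S => qqS => qqqqS => qqqqqqS => qqqqqqqqS => qqqqqqqqqqS => qqqqqqqqqqqqS => qqqqqqqqqqqqmqq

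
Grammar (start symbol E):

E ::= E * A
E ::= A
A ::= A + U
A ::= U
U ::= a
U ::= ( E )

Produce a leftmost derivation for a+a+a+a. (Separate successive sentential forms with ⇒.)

E ⇒ A ⇒ A+U ⇒ A+U+U ⇒ A+U+U+U ⇒ U+U+U+U ⇒ a+U+U+U ⇒ a+a+U+U ⇒ a+a+a+U ⇒ a+a+a+a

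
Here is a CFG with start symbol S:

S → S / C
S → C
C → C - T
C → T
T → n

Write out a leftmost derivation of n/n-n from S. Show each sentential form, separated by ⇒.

S⇒S/C⇒C/C⇒T/C⇒n/C⇒n/C-T⇒n/T-T⇒n/n-T⇒n/n-n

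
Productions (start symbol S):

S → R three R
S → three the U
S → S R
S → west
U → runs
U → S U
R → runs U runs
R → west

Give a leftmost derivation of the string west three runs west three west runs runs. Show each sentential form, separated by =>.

S => R three R => west three R => west three runs U runs => west three runs S U runs => west three runs R three R U runs => west three runs west three R U runs => west three runs west three west U runs => west three runs west three west runs runs

S => R three R   [S → R three R]
R three R => west three R   [R → west]
west three R => west three runs U runs   [R → runs U runs]
west three runs U runs => west three runs S U runs   [U → S U]
west three runs S U runs => west three runs R three R U runs   [S → R three R]
west three runs R three R U runs => west three runs west three R U runs   [R → west]
west three runs west three R U runs => west three runs west three west U runs   [R → west]
west three runs west three west U runs => west three runs west three west runs runs   [U → runs]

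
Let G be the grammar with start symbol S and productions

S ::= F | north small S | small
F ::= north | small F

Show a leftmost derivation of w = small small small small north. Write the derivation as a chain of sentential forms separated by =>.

S => F => small F => small small F => small small small F => small small small small F => small small small small north

S => F   [S ::= F]
F => small F   [F ::= small F]
small F => small small F   [F ::= small F]
small small F => small small small F   [F ::= small F]
small small small F => small small small small F   [F ::= small F]
small small small small F => small small small small north   [F ::= north]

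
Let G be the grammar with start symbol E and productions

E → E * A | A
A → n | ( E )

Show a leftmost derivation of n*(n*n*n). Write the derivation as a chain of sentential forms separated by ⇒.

E ⇒ E*A ⇒ A*A ⇒ n*A ⇒ n*(E) ⇒ n*(E*A) ⇒ n*(E*A*A) ⇒ n*(A*A*A) ⇒ n*(n*A*A) ⇒ n*(n*n*A) ⇒ n*(n*n*n)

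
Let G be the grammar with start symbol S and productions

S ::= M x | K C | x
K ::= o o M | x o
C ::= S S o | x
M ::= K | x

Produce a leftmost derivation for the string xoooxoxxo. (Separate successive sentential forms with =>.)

S => KC => xoC => xoSSo => xoKCSo => xoooMCSo => xoooKCSo => xoooxoCSo => xoooxoxSo => xoooxoxxo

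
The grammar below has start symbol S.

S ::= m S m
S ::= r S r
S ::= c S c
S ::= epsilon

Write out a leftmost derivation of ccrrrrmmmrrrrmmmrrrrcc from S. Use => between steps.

S => cSc   [S ::= c S c]
cSc => ccScc   [S ::= c S c]
ccScc => ccrSrcc   [S ::= r S r]
ccrSrcc => ccrrSrrcc   [S ::= r S r]
ccrrSrrcc => ccrrrSrrrcc   [S ::= r S r]
ccrrrSrrrcc => ccrrrrSrrrrcc   [S ::= r S r]
ccrrrrSrrrrcc => ccrrrrmSmrrrrcc   [S ::= m S m]
ccrrrrmSmrrrrcc => ccrrrrmmSmmrrrrcc   [S ::= m S m]
ccrrrrmmSmmrrrrcc => ccrrrrmmmSmmmrrrrcc   [S ::= m S m]
ccrrrrmmmSmmmrrrrcc => ccrrrrmmmrSrmmmrrrrcc   [S ::= r S r]
ccrrrrmmmrSrmmmrrrrcc => ccrrrrmmmrrSrrmmmrrrrcc   [S ::= r S r]
ccrrrrmmmrrSrrmmmrrrrcc => ccrrrrmmmrrrrmmmrrrrcc   [S ::= epsilon]

S => cSc => ccScc => ccrSrcc => ccrrSrrcc => ccrrrSrrrcc => ccrrrrSrrrrcc => ccrrrrmSmrrrrcc => ccrrrrmmSmmrrrrcc => ccrrrrmmmSmmmrrrrcc => ccrrrrmmmrSrmmmrrrrcc => ccrrrrmmmrrSrrmmmrrrrcc => ccrrrrmmmrrrrmmmrrrrcc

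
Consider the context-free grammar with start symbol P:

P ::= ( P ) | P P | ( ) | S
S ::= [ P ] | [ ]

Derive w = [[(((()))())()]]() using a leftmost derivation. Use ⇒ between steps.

P ⇒ PP ⇒ SP ⇒ [P]P ⇒ [S]P ⇒ [[P]]P ⇒ [[PP]]P ⇒ [[(P)P]]P ⇒ [[(PP)P]]P ⇒ [[((P)P)P]]P ⇒ [[(((P))P)P]]P ⇒ [[(((()))P)P]]P ⇒ [[(((()))())P]]P ⇒ [[(((()))())()]]P ⇒ [[(((()))())()]]()

P ⇒ PP   [P ::= P P]
PP ⇒ SP   [P ::= S]
SP ⇒ [P]P   [S ::= [ P ]]
[P]P ⇒ [S]P   [P ::= S]
[S]P ⇒ [[P]]P   [S ::= [ P ]]
[[P]]P ⇒ [[PP]]P   [P ::= P P]
[[PP]]P ⇒ [[(P)P]]P   [P ::= ( P )]
[[(P)P]]P ⇒ [[(PP)P]]P   [P ::= P P]
[[(PP)P]]P ⇒ [[((P)P)P]]P   [P ::= ( P )]
[[((P)P)P]]P ⇒ [[(((P))P)P]]P   [P ::= ( P )]
[[(((P))P)P]]P ⇒ [[(((()))P)P]]P   [P ::= ( )]
[[(((()))P)P]]P ⇒ [[(((()))())P]]P   [P ::= ( )]
[[(((()))())P]]P ⇒ [[(((()))())()]]P   [P ::= ( )]
[[(((()))())()]]P ⇒ [[(((()))())()]]()   [P ::= ( )]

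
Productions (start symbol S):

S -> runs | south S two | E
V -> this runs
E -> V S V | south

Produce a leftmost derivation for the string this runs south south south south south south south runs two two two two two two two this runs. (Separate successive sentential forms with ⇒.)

S ⇒ E ⇒ V S V ⇒ this runs S V ⇒ this runs south S two V ⇒ this runs south south S two two V ⇒ this runs south south south S two two two V ⇒ this runs south south south south S two two two two V ⇒ this runs south south south south south S two two two two two V ⇒ this runs south south south south south south S two two two two two two V ⇒ this runs south south south south south south south S two two two two two two two V ⇒ this runs south south south south south south south runs two two two two two two two V ⇒ this runs south south south south south south south runs two two two two two two two this runs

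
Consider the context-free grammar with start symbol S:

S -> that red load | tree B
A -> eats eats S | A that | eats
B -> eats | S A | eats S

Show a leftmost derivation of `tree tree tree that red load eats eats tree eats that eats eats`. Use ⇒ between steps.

S ⇒ tree B   [S -> tree B]
tree B ⇒ tree S A   [B -> S A]
tree S A ⇒ tree tree B A   [S -> tree B]
tree tree B A ⇒ tree tree S A A   [B -> S A]
tree tree S A A ⇒ tree tree tree B A A   [S -> tree B]
tree tree tree B A A ⇒ tree tree tree S A A A   [B -> S A]
tree tree tree S A A A ⇒ tree tree tree that red load A A A   [S -> that red load]
tree tree tree that red load A A A ⇒ tree tree tree that red load A that A A   [A -> A that]
tree tree tree that red load A that A A ⇒ tree tree tree that red load eats eats S that A A   [A -> eats eats S]
tree tree tree that red load eats eats S that A A ⇒ tree tree tree that red load eats eats tree B that A A   [S -> tree B]
tree tree tree that red load eats eats tree B that A A ⇒ tree tree tree that red load eats eats tree eats that A A   [B -> eats]
tree tree tree that red load eats eats tree eats that A A ⇒ tree tree tree that red load eats eats tree eats that eats A   [A -> eats]
tree tree tree that red load eats eats tree eats that eats A ⇒ tree tree tree that red load eats eats tree eats that eats eats   [A -> eats]

S ⇒ tree B ⇒ tree S A ⇒ tree tree B A ⇒ tree tree S A A ⇒ tree tree tree B A A ⇒ tree tree tree S A A A ⇒ tree tree tree that red load A A A ⇒ tree tree tree that red load A that A A ⇒ tree tree tree that red load eats eats S that A A ⇒ tree tree tree that red load eats eats tree B that A A ⇒ tree tree tree that red load eats eats tree eats that A A ⇒ tree tree tree that red load eats eats tree eats that eats A ⇒ tree tree tree that red load eats eats tree eats that eats eats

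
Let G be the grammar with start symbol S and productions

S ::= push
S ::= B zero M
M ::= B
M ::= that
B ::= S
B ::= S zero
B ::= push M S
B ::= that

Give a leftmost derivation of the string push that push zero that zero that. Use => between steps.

S => B zero M => S zero M => B zero M zero M => push M S zero M zero M => push B S zero M zero M => push that S zero M zero M => push that push zero M zero M => push that push zero that zero M => push that push zero that zero that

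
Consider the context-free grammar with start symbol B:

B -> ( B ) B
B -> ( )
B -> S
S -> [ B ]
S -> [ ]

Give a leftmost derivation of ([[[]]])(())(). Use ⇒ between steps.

B ⇒ (B)B   [B -> ( B ) B]
(B)B ⇒ (S)B   [B -> S]
(S)B ⇒ ([B])B   [S -> [ B ]]
([B])B ⇒ ([S])B   [B -> S]
([S])B ⇒ ([[B]])B   [S -> [ B ]]
([[B]])B ⇒ ([[S]])B   [B -> S]
([[S]])B ⇒ ([[[]]])B   [S -> [ ]]
([[[]]])B ⇒ ([[[]]])(B)B   [B -> ( B ) B]
([[[]]])(B)B ⇒ ([[[]]])(())B   [B -> ( )]
([[[]]])(())B ⇒ ([[[]]])(())()   [B -> ( )]

B ⇒ (B)B ⇒ (S)B ⇒ ([B])B ⇒ ([S])B ⇒ ([[B]])B ⇒ ([[S]])B ⇒ ([[[]]])B ⇒ ([[[]]])(B)B ⇒ ([[[]]])(())B ⇒ ([[[]]])(())()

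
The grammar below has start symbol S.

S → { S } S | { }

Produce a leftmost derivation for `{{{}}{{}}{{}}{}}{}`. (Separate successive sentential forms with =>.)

S => {S}S => {{S}S}S => {{{}}S}S => {{{}}{S}S}S => {{{}}{{}}S}S => {{{}}{{}}{S}S}S => {{{}}{{}}{{}}S}S => {{{}}{{}}{{}}{}}S => {{{}}{{}}{{}}{}}{}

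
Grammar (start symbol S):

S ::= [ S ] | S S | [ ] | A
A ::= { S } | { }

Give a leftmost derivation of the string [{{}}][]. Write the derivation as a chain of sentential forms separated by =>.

S=>SS=>[S]S=>[A]S=>[{S}]S=>[{A}]S=>[{{}}]S=>[{{}}][]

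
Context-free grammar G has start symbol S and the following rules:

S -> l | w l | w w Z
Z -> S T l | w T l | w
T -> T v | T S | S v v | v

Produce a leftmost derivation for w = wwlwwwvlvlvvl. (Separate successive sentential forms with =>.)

S => wwZ   [S -> w w Z]
wwZ => wwSTl   [Z -> S T l]
wwSTl => wwlTl   [S -> l]
wwlTl => wwlSvvl   [T -> S v v]
wwlSvvl => wwlwwZvvl   [S -> w w Z]
wwlwwZvvl => wwlwwwTlvvl   [Z -> w T l]
wwlwwwTlvvl => wwlwwwTvlvvl   [T -> T v]
wwlwwwTvlvvl => wwlwwwTSvlvvl   [T -> T S]
wwlwwwTSvlvvl => wwlwwwvSvlvvl   [T -> v]
wwlwwwvSvlvvl => wwlwwwvlvlvvl   [S -> l]

S => wwZ => wwSTl => wwlTl => wwlSvvl => wwlwwZvvl => wwlwwwTlvvl => wwlwwwTvlvvl => wwlwwwTSvlvvl => wwlwwwvSvlvvl => wwlwwwvlvlvvl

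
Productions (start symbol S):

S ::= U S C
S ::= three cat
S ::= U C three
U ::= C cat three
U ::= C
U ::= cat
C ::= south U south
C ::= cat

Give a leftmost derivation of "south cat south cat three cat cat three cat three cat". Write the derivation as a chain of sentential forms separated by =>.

S => U S C   [S ::= U S C]
U S C => C cat three S C   [U ::= C cat three]
C cat three S C => south U south cat three S C   [C ::= south U south]
south U south cat three S C => south C south cat three S C   [U ::= C]
south C south cat three S C => south cat south cat three S C   [C ::= cat]
south cat south cat three S C => south cat south cat three U C three C   [S ::= U C three]
south cat south cat three U C three C => south cat south cat three C cat three C three C   [U ::= C cat three]
south cat south cat three C cat three C three C => south cat south cat three cat cat three C three C   [C ::= cat]
south cat south cat three cat cat three C three C => south cat south cat three cat cat three cat three C   [C ::= cat]
south cat south cat three cat cat three cat three C => south cat south cat three cat cat three cat three cat   [C ::= cat]

S => U S C => C cat three S C => south U south cat three S C => south C south cat three S C => south cat south cat three S C => south cat south cat three U C three C => south cat south cat three C cat three C three C => south cat south cat three cat cat three C three C => south cat south cat three cat cat three cat three C => south cat south cat three cat cat three cat three cat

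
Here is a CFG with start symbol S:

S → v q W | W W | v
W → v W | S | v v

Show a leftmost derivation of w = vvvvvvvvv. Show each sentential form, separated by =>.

S => WW   [S → W W]
WW => SW   [W → S]
SW => WWW   [S → W W]
WWW => SWW   [W → S]
SWW => WWWW   [S → W W]
WWWW => vWWWW   [W → v W]
vWWWW => vvvWWW   [W → v v]
vvvWWW => vvvvvWW   [W → v v]
vvvvvWW => vvvvvvvW   [W → v v]
vvvvvvvW => vvvvvvvvv   [W → v v]

S => WW => SW => WWW => SWW => WWWW => vWWWW => vvvWWW => vvvvvWW => vvvvvvvW => vvvvvvvvv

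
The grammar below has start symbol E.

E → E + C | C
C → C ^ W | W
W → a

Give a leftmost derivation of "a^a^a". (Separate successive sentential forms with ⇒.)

E ⇒ C   [E → C]
C ⇒ C^W   [C → C ^ W]
C^W ⇒ C^W^W   [C → C ^ W]
C^W^W ⇒ W^W^W   [C → W]
W^W^W ⇒ a^W^W   [W → a]
a^W^W ⇒ a^a^W   [W → a]
a^a^W ⇒ a^a^a   [W → a]

E ⇒ C ⇒ C^W ⇒ C^W^W ⇒ W^W^W ⇒ a^W^W ⇒ a^a^W ⇒ a^a^a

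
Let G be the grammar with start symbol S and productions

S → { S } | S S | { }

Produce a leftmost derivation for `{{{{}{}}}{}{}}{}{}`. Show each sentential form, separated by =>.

S=>SS=>SSS=>{S}SS=>{SS}SS=>{SSS}SS=>{{S}SS}SS=>{{{S}}SS}SS=>{{{SS}}SS}SS=>{{{{}S}}SS}SS=>{{{{}{}}}SS}SS=>{{{{}{}}}{}S}SS=>{{{{}{}}}{}{}}SS=>{{{{}{}}}{}{}}{}S=>{{{{}{}}}{}{}}{}{}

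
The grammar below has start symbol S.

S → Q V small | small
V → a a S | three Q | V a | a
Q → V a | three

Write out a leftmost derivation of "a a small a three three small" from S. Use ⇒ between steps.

S ⇒ Q V small ⇒ V a V small ⇒ a a S a V small ⇒ a a small a V small ⇒ a a small a three Q small ⇒ a a small a three three small

S ⇒ Q V small   [S → Q V small]
Q V small ⇒ V a V small   [Q → V a]
V a V small ⇒ a a S a V small   [V → a a S]
a a S a V small ⇒ a a small a V small   [S → small]
a a small a V small ⇒ a a small a three Q small   [V → three Q]
a a small a three Q small ⇒ a a small a three three small   [Q → three]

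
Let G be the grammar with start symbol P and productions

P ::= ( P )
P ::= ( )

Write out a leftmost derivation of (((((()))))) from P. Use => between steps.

P => (P)   [P ::= ( P )]
(P) => ((P))   [P ::= ( P )]
((P)) => (((P)))   [P ::= ( P )]
(((P))) => ((((P))))   [P ::= ( P )]
((((P)))) => (((((P)))))   [P ::= ( P )]
(((((P))))) => (((((())))))   [P ::= ( )]

P=>(P)=>((P))=>(((P)))=>((((P))))=>(((((P)))))=>(((((())))))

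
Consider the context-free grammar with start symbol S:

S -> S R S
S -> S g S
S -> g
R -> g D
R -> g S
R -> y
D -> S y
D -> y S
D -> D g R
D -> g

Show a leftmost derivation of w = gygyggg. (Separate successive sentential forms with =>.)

S => SgS => SRSgS => SRSRSgS => gRSRSgS => gySRSgS => gygRSgS => gygySgS => gygyggS => gygyggg

S => SgS   [S -> S g S]
SgS => SRSgS   [S -> S R S]
SRSgS => SRSRSgS   [S -> S R S]
SRSRSgS => gRSRSgS   [S -> g]
gRSRSgS => gySRSgS   [R -> y]
gySRSgS => gygRSgS   [S -> g]
gygRSgS => gygySgS   [R -> y]
gygySgS => gygyggS   [S -> g]
gygyggS => gygyggg   [S -> g]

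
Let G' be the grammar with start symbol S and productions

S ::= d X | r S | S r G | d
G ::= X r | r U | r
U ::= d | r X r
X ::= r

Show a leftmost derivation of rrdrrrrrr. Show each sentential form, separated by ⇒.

S⇒SrG⇒SrGrG⇒rSrGrG⇒rrSrGrG⇒rrdXrGrG⇒rrdrrGrG⇒rrdrrXrrG⇒rrdrrrrrG⇒rrdrrrrrr

S ⇒ SrG   [S ::= S r G]
SrG ⇒ SrGrG   [S ::= S r G]
SrGrG ⇒ rSrGrG   [S ::= r S]
rSrGrG ⇒ rrSrGrG   [S ::= r S]
rrSrGrG ⇒ rrdXrGrG   [S ::= d X]
rrdXrGrG ⇒ rrdrrGrG   [X ::= r]
rrdrrGrG ⇒ rrdrrXrrG   [G ::= X r]
rrdrrXrrG ⇒ rrdrrrrrG   [X ::= r]
rrdrrrrrG ⇒ rrdrrrrrr   [G ::= r]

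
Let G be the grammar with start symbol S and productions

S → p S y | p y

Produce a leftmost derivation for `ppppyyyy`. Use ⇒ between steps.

S ⇒ pSy   [S → p S y]
pSy ⇒ ppSyy   [S → p S y]
ppSyy ⇒ pppSyyy   [S → p S y]
pppSyyy ⇒ ppppyyyy   [S → p y]

S ⇒ pSy ⇒ ppSyy ⇒ pppSyyy ⇒ ppppyyyy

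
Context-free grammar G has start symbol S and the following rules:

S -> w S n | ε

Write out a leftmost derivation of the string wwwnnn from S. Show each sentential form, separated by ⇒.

S⇒wSn⇒wwSnn⇒wwwSnnn⇒wwwnnn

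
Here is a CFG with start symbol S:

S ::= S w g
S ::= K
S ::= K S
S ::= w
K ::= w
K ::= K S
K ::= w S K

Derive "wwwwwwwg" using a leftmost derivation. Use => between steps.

S => KS   [S ::= K S]
KS => wS   [K ::= w]
wS => wSwg   [S ::= S w g]
wSwg => wKSwg   [S ::= K S]
wKSwg => wKSSwg   [K ::= K S]
wKSSwg => wwSKSSwg   [K ::= w S K]
wwSKSSwg => wwwKSSwg   [S ::= w]
wwwKSSwg => wwwwSSwg   [K ::= w]
wwwwSSwg => wwwwwSwg   [S ::= w]
wwwwwSwg => wwwwwwwg   [S ::= w]

S=>KS=>wS=>wSwg=>wKSwg=>wKSSwg=>wwSKSSwg=>wwwKSSwg=>wwwwSSwg=>wwwwwSwg=>wwwwwwwg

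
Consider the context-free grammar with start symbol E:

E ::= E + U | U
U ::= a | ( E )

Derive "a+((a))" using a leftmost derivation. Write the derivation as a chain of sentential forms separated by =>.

E => E+U   [E ::= E + U]
E+U => U+U   [E ::= U]
U+U => a+U   [U ::= a]
a+U => a+(E)   [U ::= ( E )]
a+(E) => a+(U)   [E ::= U]
a+(U) => a+((E))   [U ::= ( E )]
a+((E)) => a+((U))   [E ::= U]
a+((U)) => a+((a))   [U ::= a]

E=>E+U=>U+U=>a+U=>a+(E)=>a+(U)=>a+((E))=>a+((U))=>a+((a))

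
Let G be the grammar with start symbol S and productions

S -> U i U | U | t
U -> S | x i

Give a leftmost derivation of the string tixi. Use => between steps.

S => UiU => SiU => tiU => tixi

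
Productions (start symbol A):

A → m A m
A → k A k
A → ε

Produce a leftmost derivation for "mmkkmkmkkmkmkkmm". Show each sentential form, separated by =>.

A => mAm   [A → m A m]
mAm => mmAmm   [A → m A m]
mmAmm => mmkAkmm   [A → k A k]
mmkAkmm => mmkkAkkmm   [A → k A k]
mmkkAkkmm => mmkkmAmkkmm   [A → m A m]
mmkkmAmkkmm => mmkkmkAkmkkmm   [A → k A k]
mmkkmkAkmkkmm => mmkkmkmAmkmkkmm   [A → m A m]
mmkkmkmAmkmkkmm => mmkkmkmkAkmkmkkmm   [A → k A k]
mmkkmkmkAkmkmkkmm => mmkkmkmkkmkmkkmm   [A → ε]

A => mAm => mmAmm => mmkAkmm => mmkkAkkmm => mmkkmAmkkmm => mmkkmkAkmkkmm => mmkkmkmAmkmkkmm => mmkkmkmkAkmkmkkmm => mmkkmkmkkmkmkkmm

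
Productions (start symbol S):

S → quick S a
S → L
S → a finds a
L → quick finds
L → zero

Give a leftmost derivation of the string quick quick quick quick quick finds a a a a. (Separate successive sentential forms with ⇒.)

S ⇒ quick S a   [S → quick S a]
quick S a ⇒ quick quick S a a   [S → quick S a]
quick quick S a a ⇒ quick quick quick S a a a   [S → quick S a]
quick quick quick S a a a ⇒ quick quick quick quick S a a a a   [S → quick S a]
quick quick quick quick S a a a a ⇒ quick quick quick quick L a a a a   [S → L]
quick quick quick quick L a a a a ⇒ quick quick quick quick quick finds a a a a   [L → quick finds]

S ⇒ quick S a ⇒ quick quick S a a ⇒ quick quick quick S a a a ⇒ quick quick quick quick S a a a a ⇒ quick quick quick quick L a a a a ⇒ quick quick quick quick quick finds a a a a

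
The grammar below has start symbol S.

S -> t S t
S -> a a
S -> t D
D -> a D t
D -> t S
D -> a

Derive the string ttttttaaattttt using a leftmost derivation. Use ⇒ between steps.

S ⇒ tSt   [S -> t S t]
tSt ⇒ ttStt   [S -> t S t]
ttStt ⇒ tttDtt   [S -> t D]
tttDtt ⇒ ttttStt   [D -> t S]
ttttStt ⇒ tttttSttt   [S -> t S t]
tttttSttt ⇒ ttttttDttt   [S -> t D]
ttttttDttt ⇒ ttttttaDtttt   [D -> a D t]
ttttttaDtttt ⇒ ttttttaaDttttt   [D -> a D t]
ttttttaaDttttt ⇒ ttttttaaattttt   [D -> a]

S ⇒ tSt ⇒ ttStt ⇒ tttDtt ⇒ ttttStt ⇒ tttttSttt ⇒ ttttttDttt ⇒ ttttttaDtttt ⇒ ttttttaaDttttt ⇒ ttttttaaattttt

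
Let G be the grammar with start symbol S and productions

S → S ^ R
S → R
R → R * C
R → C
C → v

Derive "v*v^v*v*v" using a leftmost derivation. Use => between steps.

S => S^R => R^R => R*C^R => C*C^R => v*C^R => v*v^R => v*v^R*C => v*v^R*C*C => v*v^C*C*C => v*v^v*C*C => v*v^v*v*C => v*v^v*v*v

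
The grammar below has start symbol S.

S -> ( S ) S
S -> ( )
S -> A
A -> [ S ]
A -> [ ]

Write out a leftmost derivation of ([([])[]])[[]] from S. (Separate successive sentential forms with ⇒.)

S ⇒ (S)S ⇒ (A)S ⇒ ([S])S ⇒ ([(S)S])S ⇒ ([(A)S])S ⇒ ([([])S])S ⇒ ([([])A])S ⇒ ([([])[]])S ⇒ ([([])[]])A ⇒ ([([])[]])[S] ⇒ ([([])[]])[A] ⇒ ([([])[]])[[]]

S ⇒ (S)S   [S -> ( S ) S]
(S)S ⇒ (A)S   [S -> A]
(A)S ⇒ ([S])S   [A -> [ S ]]
([S])S ⇒ ([(S)S])S   [S -> ( S ) S]
([(S)S])S ⇒ ([(A)S])S   [S -> A]
([(A)S])S ⇒ ([([])S])S   [A -> [ ]]
([([])S])S ⇒ ([([])A])S   [S -> A]
([([])A])S ⇒ ([([])[]])S   [A -> [ ]]
([([])[]])S ⇒ ([([])[]])A   [S -> A]
([([])[]])A ⇒ ([([])[]])[S]   [A -> [ S ]]
([([])[]])[S] ⇒ ([([])[]])[A]   [S -> A]
([([])[]])[A] ⇒ ([([])[]])[[]]   [A -> [ ]]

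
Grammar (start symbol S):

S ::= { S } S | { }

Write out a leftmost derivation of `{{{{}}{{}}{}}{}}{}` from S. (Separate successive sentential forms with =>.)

S => {S}S   [S ::= { S } S]
{S}S => {{S}S}S   [S ::= { S } S]
{{S}S}S => {{{S}S}S}S   [S ::= { S } S]
{{{S}S}S}S => {{{{}}S}S}S   [S ::= { }]
{{{{}}S}S}S => {{{{}}{S}S}S}S   [S ::= { S } S]
{{{{}}{S}S}S}S => {{{{}}{{}}S}S}S   [S ::= { }]
{{{{}}{{}}S}S}S => {{{{}}{{}}{}}S}S   [S ::= { }]
{{{{}}{{}}{}}S}S => {{{{}}{{}}{}}{}}S   [S ::= { }]
{{{{}}{{}}{}}{}}S => {{{{}}{{}}{}}{}}{}   [S ::= { }]

S => {S}S => {{S}S}S => {{{S}S}S}S => {{{{}}S}S}S => {{{{}}{S}S}S}S => {{{{}}{{}}S}S}S => {{{{}}{{}}{}}S}S => {{{{}}{{}}{}}{}}S => {{{{}}{{}}{}}{}}{}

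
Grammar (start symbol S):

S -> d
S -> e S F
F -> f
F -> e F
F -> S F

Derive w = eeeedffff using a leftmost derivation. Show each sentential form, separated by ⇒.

S ⇒ eSF ⇒ eeSFF ⇒ eeeSFFF ⇒ eeeeSFFFF ⇒ eeeedFFFF ⇒ eeeedfFFF ⇒ eeeedffFF ⇒ eeeedfffF ⇒ eeeedffff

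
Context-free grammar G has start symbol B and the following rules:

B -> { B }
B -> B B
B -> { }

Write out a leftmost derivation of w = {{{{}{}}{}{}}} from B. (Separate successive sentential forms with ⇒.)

B ⇒ {B} ⇒ {{B}} ⇒ {{BB}} ⇒ {{BBB}} ⇒ {{{B}BB}} ⇒ {{{BB}BB}} ⇒ {{{{}B}BB}} ⇒ {{{{}{}}BB}} ⇒ {{{{}{}}{}B}} ⇒ {{{{}{}}{}{}}}

B ⇒ {B}   [B -> { B }]
{B} ⇒ {{B}}   [B -> { B }]
{{B}} ⇒ {{BB}}   [B -> B B]
{{BB}} ⇒ {{BBB}}   [B -> B B]
{{BBB}} ⇒ {{{B}BB}}   [B -> { B }]
{{{B}BB}} ⇒ {{{BB}BB}}   [B -> B B]
{{{BB}BB}} ⇒ {{{{}B}BB}}   [B -> { }]
{{{{}B}BB}} ⇒ {{{{}{}}BB}}   [B -> { }]
{{{{}{}}BB}} ⇒ {{{{}{}}{}B}}   [B -> { }]
{{{{}{}}{}B}} ⇒ {{{{}{}}{}{}}}   [B -> { }]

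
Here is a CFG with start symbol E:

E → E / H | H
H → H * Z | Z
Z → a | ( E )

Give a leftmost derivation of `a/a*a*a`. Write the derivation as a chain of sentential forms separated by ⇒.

E ⇒ E/H   [E → E / H]
E/H ⇒ H/H   [E → H]
H/H ⇒ Z/H   [H → Z]
Z/H ⇒ a/H   [Z → a]
a/H ⇒ a/H*Z   [H → H * Z]
a/H*Z ⇒ a/H*Z*Z   [H → H * Z]
a/H*Z*Z ⇒ a/Z*Z*Z   [H → Z]
a/Z*Z*Z ⇒ a/a*Z*Z   [Z → a]
a/a*Z*Z ⇒ a/a*a*Z   [Z → a]
a/a*a*Z ⇒ a/a*a*a   [Z → a]

E ⇒ E/H ⇒ H/H ⇒ Z/H ⇒ a/H ⇒ a/H*Z ⇒ a/H*Z*Z ⇒ a/Z*Z*Z ⇒ a/a*Z*Z ⇒ a/a*a*Z ⇒ a/a*a*a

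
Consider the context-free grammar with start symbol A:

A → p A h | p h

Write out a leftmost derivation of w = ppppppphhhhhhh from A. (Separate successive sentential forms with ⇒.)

A⇒pAh⇒ppAhh⇒pppAhhh⇒ppppAhhhh⇒pppppAhhhhh⇒ppppppAhhhhhh⇒ppppppphhhhhhh

A ⇒ pAh   [A → p A h]
pAh ⇒ ppAhh   [A → p A h]
ppAhh ⇒ pppAhhh   [A → p A h]
pppAhhh ⇒ ppppAhhhh   [A → p A h]
ppppAhhhh ⇒ pppppAhhhhh   [A → p A h]
pppppAhhhhh ⇒ ppppppAhhhhhh   [A → p A h]
ppppppAhhhhhh ⇒ ppppppphhhhhhh   [A → p h]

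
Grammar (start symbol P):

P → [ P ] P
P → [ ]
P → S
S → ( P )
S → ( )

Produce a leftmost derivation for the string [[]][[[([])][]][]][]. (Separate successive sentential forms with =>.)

P => [P]P => [[]]P => [[]][P]P => [[]][[P]P]P => [[]][[[P]P]P]P => [[]][[[S]P]P]P => [[]][[[(P)]P]P]P => [[]][[[([])]P]P]P => [[]][[[([])][]]P]P => [[]][[[([])][]][]]P => [[]][[[([])][]][]][]

P => [P]P   [P → [ P ] P]
[P]P => [[]]P   [P → [ ]]
[[]]P => [[]][P]P   [P → [ P ] P]
[[]][P]P => [[]][[P]P]P   [P → [ P ] P]
[[]][[P]P]P => [[]][[[P]P]P]P   [P → [ P ] P]
[[]][[[P]P]P]P => [[]][[[S]P]P]P   [P → S]
[[]][[[S]P]P]P => [[]][[[(P)]P]P]P   [S → ( P )]
[[]][[[(P)]P]P]P => [[]][[[([])]P]P]P   [P → [ ]]
[[]][[[([])]P]P]P => [[]][[[([])][]]P]P   [P → [ ]]
[[]][[[([])][]]P]P => [[]][[[([])][]][]]P   [P → [ ]]
[[]][[[([])][]][]]P => [[]][[[([])][]][]][]   [P → [ ]]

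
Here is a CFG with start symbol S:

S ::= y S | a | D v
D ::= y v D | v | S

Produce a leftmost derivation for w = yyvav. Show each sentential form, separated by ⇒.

S ⇒ yS ⇒ yDv ⇒ yyvDv ⇒ yyvSv ⇒ yyvav

S ⇒ yS   [S ::= y S]
yS ⇒ yDv   [S ::= D v]
yDv ⇒ yyvDv   [D ::= y v D]
yyvDv ⇒ yyvSv   [D ::= S]
yyvSv ⇒ yyvav   [S ::= a]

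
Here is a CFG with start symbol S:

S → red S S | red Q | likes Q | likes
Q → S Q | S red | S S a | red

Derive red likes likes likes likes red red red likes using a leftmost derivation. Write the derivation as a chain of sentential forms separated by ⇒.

S ⇒ red S S ⇒ red likes Q S ⇒ red likes S Q S ⇒ red likes likes Q Q S ⇒ red likes likes S red Q S ⇒ red likes likes likes Q red Q S ⇒ red likes likes likes S red red Q S ⇒ red likes likes likes likes red red Q S ⇒ red likes likes likes likes red red red S ⇒ red likes likes likes likes red red red likes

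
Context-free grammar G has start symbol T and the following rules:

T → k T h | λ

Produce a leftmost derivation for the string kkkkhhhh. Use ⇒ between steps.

T ⇒ kTh ⇒ kkThh ⇒ kkkThhh ⇒ kkkkThhhh ⇒ kkkkhhhh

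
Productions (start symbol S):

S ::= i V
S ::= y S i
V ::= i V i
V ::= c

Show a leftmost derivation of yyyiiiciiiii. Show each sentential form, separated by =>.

S => ySi   [S ::= y S i]
ySi => yySii   [S ::= y S i]
yySii => yyySiii   [S ::= y S i]
yyySiii => yyyiViii   [S ::= i V]
yyyiViii => yyyiiViiii   [V ::= i V i]
yyyiiViiii => yyyiiiViiiii   [V ::= i V i]
yyyiiiViiiii => yyyiiiciiiii   [V ::= c]

S => ySi => yySii => yyySiii => yyyiViii => yyyiiViiii => yyyiiiViiiii => yyyiiiciiiii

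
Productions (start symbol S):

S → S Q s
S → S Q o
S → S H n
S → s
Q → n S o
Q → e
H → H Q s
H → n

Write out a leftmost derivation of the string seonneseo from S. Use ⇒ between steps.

S ⇒ SQo ⇒ SQsQo ⇒ SHnQsQo ⇒ SQoHnQsQo ⇒ sQoHnQsQo ⇒ seoHnQsQo ⇒ seonnQsQo ⇒ seonnesQo ⇒ seonneseo

S ⇒ SQo   [S → S Q o]
SQo ⇒ SQsQo   [S → S Q s]
SQsQo ⇒ SHnQsQo   [S → S H n]
SHnQsQo ⇒ SQoHnQsQo   [S → S Q o]
SQoHnQsQo ⇒ sQoHnQsQo   [S → s]
sQoHnQsQo ⇒ seoHnQsQo   [Q → e]
seoHnQsQo ⇒ seonnQsQo   [H → n]
seonnQsQo ⇒ seonnesQo   [Q → e]
seonnesQo ⇒ seonneseo   [Q → e]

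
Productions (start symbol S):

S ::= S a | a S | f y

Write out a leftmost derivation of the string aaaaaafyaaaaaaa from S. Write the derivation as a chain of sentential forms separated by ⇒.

S ⇒ Sa ⇒ aSa ⇒ aaSa ⇒ aaSaa ⇒ aaaSaa ⇒ aaaaSaa ⇒ aaaaSaaa ⇒ aaaaSaaaa ⇒ aaaaSaaaaa ⇒ aaaaSaaaaaa ⇒ aaaaSaaaaaaa ⇒ aaaaaSaaaaaaa ⇒ aaaaaaSaaaaaaa ⇒ aaaaaafyaaaaaaa

S ⇒ Sa   [S ::= S a]
Sa ⇒ aSa   [S ::= a S]
aSa ⇒ aaSa   [S ::= a S]
aaSa ⇒ aaSaa   [S ::= S a]
aaSaa ⇒ aaaSaa   [S ::= a S]
aaaSaa ⇒ aaaaSaa   [S ::= a S]
aaaaSaa ⇒ aaaaSaaa   [S ::= S a]
aaaaSaaa ⇒ aaaaSaaaa   [S ::= S a]
aaaaSaaaa ⇒ aaaaSaaaaa   [S ::= S a]
aaaaSaaaaa ⇒ aaaaSaaaaaa   [S ::= S a]
aaaaSaaaaaa ⇒ aaaaSaaaaaaa   [S ::= S a]
aaaaSaaaaaaa ⇒ aaaaaSaaaaaaa   [S ::= a S]
aaaaaSaaaaaaa ⇒ aaaaaaSaaaaaaa   [S ::= a S]
aaaaaaSaaaaaaa ⇒ aaaaaafyaaaaaaa   [S ::= f y]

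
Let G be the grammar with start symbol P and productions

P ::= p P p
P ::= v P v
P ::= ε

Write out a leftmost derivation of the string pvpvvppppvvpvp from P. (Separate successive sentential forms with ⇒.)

P ⇒ pPp ⇒ pvPvp ⇒ pvpPpvp ⇒ pvpvPvpvp ⇒ pvpvvPvvpvp ⇒ pvpvvpPpvvpvp ⇒ pvpvvppPppvvpvp ⇒ pvpvvppppvvpvp

P ⇒ pPp   [P ::= p P p]
pPp ⇒ pvPvp   [P ::= v P v]
pvPvp ⇒ pvpPpvp   [P ::= p P p]
pvpPpvp ⇒ pvpvPvpvp   [P ::= v P v]
pvpvPvpvp ⇒ pvpvvPvvpvp   [P ::= v P v]
pvpvvPvvpvp ⇒ pvpvvpPpvvpvp   [P ::= p P p]
pvpvvpPpvvpvp ⇒ pvpvvppPppvvpvp   [P ::= p P p]
pvpvvppPppvvpvp ⇒ pvpvvppppvvpvp   [P ::= ε]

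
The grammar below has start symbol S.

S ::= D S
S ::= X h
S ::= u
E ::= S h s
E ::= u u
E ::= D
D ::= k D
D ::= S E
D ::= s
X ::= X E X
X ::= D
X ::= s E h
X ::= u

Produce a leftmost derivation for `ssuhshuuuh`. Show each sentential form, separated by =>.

S => Xh   [S ::= X h]
Xh => XEXh   [X ::= X E X]
XEXh => sEhEXh   [X ::= s E h]
sEhEXh => sShshEXh   [E ::= S h s]
sShshEXh => sDShshEXh   [S ::= D S]
sDShshEXh => ssShshEXh   [D ::= s]
ssShshEXh => ssuhshEXh   [S ::= u]
ssuhshEXh => ssuhshuuXh   [E ::= u u]
ssuhshuuXh => ssuhshuuuh   [X ::= u]

S => Xh => XEXh => sEhEXh => sShshEXh => sDShshEXh => ssShshEXh => ssuhshEXh => ssuhshuuXh => ssuhshuuuh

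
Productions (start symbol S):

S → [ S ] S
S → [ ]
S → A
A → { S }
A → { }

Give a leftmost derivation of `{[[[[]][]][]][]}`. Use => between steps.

S => A => {S} => {[S]S} => {[[S]S]S} => {[[[S]S]S]S} => {[[[[]]S]S]S} => {[[[[]][]]S]S} => {[[[[]][]][]]S} => {[[[[]][]][]][]}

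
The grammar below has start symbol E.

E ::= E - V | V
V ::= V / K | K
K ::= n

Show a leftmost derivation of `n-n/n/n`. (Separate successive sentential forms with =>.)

E=>E-V=>V-V=>K-V=>n-V=>n-V/K=>n-V/K/K=>n-K/K/K=>n-n/K/K=>n-n/n/K=>n-n/n/n

E => E-V   [E ::= E - V]
E-V => V-V   [E ::= V]
V-V => K-V   [V ::= K]
K-V => n-V   [K ::= n]
n-V => n-V/K   [V ::= V / K]
n-V/K => n-V/K/K   [V ::= V / K]
n-V/K/K => n-K/K/K   [V ::= K]
n-K/K/K => n-n/K/K   [K ::= n]
n-n/K/K => n-n/n/K   [K ::= n]
n-n/n/K => n-n/n/n   [K ::= n]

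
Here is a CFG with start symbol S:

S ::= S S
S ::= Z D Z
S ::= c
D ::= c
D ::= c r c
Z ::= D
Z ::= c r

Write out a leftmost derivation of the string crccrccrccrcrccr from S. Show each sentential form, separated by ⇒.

S ⇒ SS   [S ::= S S]
SS ⇒ ZDZS   [S ::= Z D Z]
ZDZS ⇒ DDZS   [Z ::= D]
DDZS ⇒ crcDZS   [D ::= c r c]
crcDZS ⇒ crccrcZS   [D ::= c r c]
crccrcZS ⇒ crccrcDS   [Z ::= D]
crccrcDS ⇒ crccrccrcS   [D ::= c r c]
crccrccrcS ⇒ crccrccrcZDZ   [S ::= Z D Z]
crccrccrcZDZ ⇒ crccrccrccrDZ   [Z ::= c r]
crccrccrccrDZ ⇒ crccrccrccrcrcZ   [D ::= c r c]
crccrccrccrcrcZ ⇒ crccrccrccrcrccr   [Z ::= c r]

S ⇒ SS ⇒ ZDZS ⇒ DDZS ⇒ crcDZS ⇒ crccrcZS ⇒ crccrcDS ⇒ crccrccrcS ⇒ crccrccrcZDZ ⇒ crccrccrccrDZ ⇒ crccrccrccrcrcZ ⇒ crccrccrccrcrccr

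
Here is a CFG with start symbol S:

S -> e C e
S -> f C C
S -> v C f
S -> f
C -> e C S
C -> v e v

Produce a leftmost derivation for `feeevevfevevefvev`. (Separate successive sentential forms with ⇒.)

S⇒fCC⇒feCSC⇒feeCSSC⇒feeeCSSSC⇒feeevevSSSC⇒feeevevfSSC⇒feeevevfeCeSC⇒feeevevfeveveSC⇒feeevevfevevefC⇒feeevevfevevefvev

S ⇒ fCC   [S -> f C C]
fCC ⇒ feCSC   [C -> e C S]
feCSC ⇒ feeCSSC   [C -> e C S]
feeCSSC ⇒ feeeCSSSC   [C -> e C S]
feeeCSSSC ⇒ feeevevSSSC   [C -> v e v]
feeevevSSSC ⇒ feeevevfSSC   [S -> f]
feeevevfSSC ⇒ feeevevfeCeSC   [S -> e C e]
feeevevfeCeSC ⇒ feeevevfeveveSC   [C -> v e v]
feeevevfeveveSC ⇒ feeevevfevevefC   [S -> f]
feeevevfevevefC ⇒ feeevevfevevefvev   [C -> v e v]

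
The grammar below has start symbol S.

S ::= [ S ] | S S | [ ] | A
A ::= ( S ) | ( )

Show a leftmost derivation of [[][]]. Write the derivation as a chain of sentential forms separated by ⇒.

S ⇒ [S] ⇒ [SS] ⇒ [[]S] ⇒ [[][]]

S ⇒ [S]   [S ::= [ S ]]
[S] ⇒ [SS]   [S ::= S S]
[SS] ⇒ [[]S]   [S ::= [ ]]
[[]S] ⇒ [[][]]   [S ::= [ ]]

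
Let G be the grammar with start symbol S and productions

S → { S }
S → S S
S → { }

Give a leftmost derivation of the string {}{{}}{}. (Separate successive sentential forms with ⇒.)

S ⇒ SS ⇒ {}S ⇒ {}SS ⇒ {}{S}S ⇒ {}{{}}S ⇒ {}{{}}{}

S ⇒ SS   [S → S S]
SS ⇒ {}S   [S → { }]
{}S ⇒ {}SS   [S → S S]
{}SS ⇒ {}{S}S   [S → { S }]
{}{S}S ⇒ {}{{}}S   [S → { }]
{}{{}}S ⇒ {}{{}}{}   [S → { }]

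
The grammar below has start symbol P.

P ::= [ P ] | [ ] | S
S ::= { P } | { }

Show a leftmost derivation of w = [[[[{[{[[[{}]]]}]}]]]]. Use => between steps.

P => [P] => [[P]] => [[[P]]] => [[[[P]]]] => [[[[S]]]] => [[[[{P}]]]] => [[[[{[P]}]]]] => [[[[{[S]}]]]] => [[[[{[{P}]}]]]] => [[[[{[{[P]}]}]]]] => [[[[{[{[[P]]}]}]]]] => [[[[{[{[[[P]]]}]}]]]] => [[[[{[{[[[S]]]}]}]]]] => [[[[{[{[[[{}]]]}]}]]]]

P => [P]   [P ::= [ P ]]
[P] => [[P]]   [P ::= [ P ]]
[[P]] => [[[P]]]   [P ::= [ P ]]
[[[P]]] => [[[[P]]]]   [P ::= [ P ]]
[[[[P]]]] => [[[[S]]]]   [P ::= S]
[[[[S]]]] => [[[[{P}]]]]   [S ::= { P }]
[[[[{P}]]]] => [[[[{[P]}]]]]   [P ::= [ P ]]
[[[[{[P]}]]]] => [[[[{[S]}]]]]   [P ::= S]
[[[[{[S]}]]]] => [[[[{[{P}]}]]]]   [S ::= { P }]
[[[[{[{P}]}]]]] => [[[[{[{[P]}]}]]]]   [P ::= [ P ]]
[[[[{[{[P]}]}]]]] => [[[[{[{[[P]]}]}]]]]   [P ::= [ P ]]
[[[[{[{[[P]]}]}]]]] => [[[[{[{[[[P]]]}]}]]]]   [P ::= [ P ]]
[[[[{[{[[[P]]]}]}]]]] => [[[[{[{[[[S]]]}]}]]]]   [P ::= S]
[[[[{[{[[[S]]]}]}]]]] => [[[[{[{[[[{}]]]}]}]]]]   [S ::= { }]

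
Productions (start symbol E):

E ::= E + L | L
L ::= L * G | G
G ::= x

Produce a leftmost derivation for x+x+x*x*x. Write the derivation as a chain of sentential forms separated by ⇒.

E ⇒ E+L   [E ::= E + L]
E+L ⇒ E+L+L   [E ::= E + L]
E+L+L ⇒ L+L+L   [E ::= L]
L+L+L ⇒ G+L+L   [L ::= G]
G+L+L ⇒ x+L+L   [G ::= x]
x+L+L ⇒ x+G+L   [L ::= G]
x+G+L ⇒ x+x+L   [G ::= x]
x+x+L ⇒ x+x+L*G   [L ::= L * G]
x+x+L*G ⇒ x+x+L*G*G   [L ::= L * G]
x+x+L*G*G ⇒ x+x+G*G*G   [L ::= G]
x+x+G*G*G ⇒ x+x+x*G*G   [G ::= x]
x+x+x*G*G ⇒ x+x+x*x*G   [G ::= x]
x+x+x*x*G ⇒ x+x+x*x*x   [G ::= x]

E ⇒ E+L ⇒ E+L+L ⇒ L+L+L ⇒ G+L+L ⇒ x+L+L ⇒ x+G+L ⇒ x+x+L ⇒ x+x+L*G ⇒ x+x+L*G*G ⇒ x+x+G*G*G ⇒ x+x+x*G*G ⇒ x+x+x*x*G ⇒ x+x+x*x*x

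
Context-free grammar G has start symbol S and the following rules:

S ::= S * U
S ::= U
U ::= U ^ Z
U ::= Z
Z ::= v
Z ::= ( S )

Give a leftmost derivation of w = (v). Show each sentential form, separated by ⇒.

S ⇒ U ⇒ Z ⇒ (S) ⇒ (U) ⇒ (Z) ⇒ (v)

S ⇒ U   [S ::= U]
U ⇒ Z   [U ::= Z]
Z ⇒ (S)   [Z ::= ( S )]
(S) ⇒ (U)   [S ::= U]
(U) ⇒ (Z)   [U ::= Z]
(Z) ⇒ (v)   [Z ::= v]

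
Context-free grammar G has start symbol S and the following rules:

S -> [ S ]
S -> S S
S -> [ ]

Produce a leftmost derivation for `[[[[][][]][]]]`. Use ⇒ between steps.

S⇒[S]⇒[[S]]⇒[[SS]]⇒[[[S]S]]⇒[[[SS]S]]⇒[[[[]S]S]]⇒[[[[]SS]S]]⇒[[[[][]S]S]]⇒[[[[][][]]S]]⇒[[[[][][]][]]]

S ⇒ [S]   [S -> [ S ]]
[S] ⇒ [[S]]   [S -> [ S ]]
[[S]] ⇒ [[SS]]   [S -> S S]
[[SS]] ⇒ [[[S]S]]   [S -> [ S ]]
[[[S]S]] ⇒ [[[SS]S]]   [S -> S S]
[[[SS]S]] ⇒ [[[[]S]S]]   [S -> [ ]]
[[[[]S]S]] ⇒ [[[[]SS]S]]   [S -> S S]
[[[[]SS]S]] ⇒ [[[[][]S]S]]   [S -> [ ]]
[[[[][]S]S]] ⇒ [[[[][][]]S]]   [S -> [ ]]
[[[[][][]]S]] ⇒ [[[[][][]][]]]   [S -> [ ]]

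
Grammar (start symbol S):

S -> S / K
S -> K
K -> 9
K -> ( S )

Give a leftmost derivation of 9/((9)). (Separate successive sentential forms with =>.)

S=>S/K=>K/K=>9/K=>9/(S)=>9/(K)=>9/((S))=>9/((K))=>9/((9))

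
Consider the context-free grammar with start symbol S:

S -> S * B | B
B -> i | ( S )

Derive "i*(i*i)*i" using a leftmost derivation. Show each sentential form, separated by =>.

S=>S*B=>S*B*B=>B*B*B=>i*B*B=>i*(S)*B=>i*(S*B)*B=>i*(B*B)*B=>i*(i*B)*B=>i*(i*i)*B=>i*(i*i)*i

S => S*B   [S -> S * B]
S*B => S*B*B   [S -> S * B]
S*B*B => B*B*B   [S -> B]
B*B*B => i*B*B   [B -> i]
i*B*B => i*(S)*B   [B -> ( S )]
i*(S)*B => i*(S*B)*B   [S -> S * B]
i*(S*B)*B => i*(B*B)*B   [S -> B]
i*(B*B)*B => i*(i*B)*B   [B -> i]
i*(i*B)*B => i*(i*i)*B   [B -> i]
i*(i*i)*B => i*(i*i)*i   [B -> i]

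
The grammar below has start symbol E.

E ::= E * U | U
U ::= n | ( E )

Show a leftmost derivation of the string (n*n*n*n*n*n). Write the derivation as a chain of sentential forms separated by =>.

E => U => (E) => (E*U) => (E*U*U) => (E*U*U*U) => (E*U*U*U*U) => (E*U*U*U*U*U) => (U*U*U*U*U*U) => (n*U*U*U*U*U) => (n*n*U*U*U*U) => (n*n*n*U*U*U) => (n*n*n*n*U*U) => (n*n*n*n*n*U) => (n*n*n*n*n*n)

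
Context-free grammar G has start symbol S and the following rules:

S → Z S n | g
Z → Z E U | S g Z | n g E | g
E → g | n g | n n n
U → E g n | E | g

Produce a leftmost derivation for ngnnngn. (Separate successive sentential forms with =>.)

S=>ZSn=>ngESn=>ngnnnSn=>ngnnngn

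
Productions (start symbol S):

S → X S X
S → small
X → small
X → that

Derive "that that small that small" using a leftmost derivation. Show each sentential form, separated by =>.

S => X S X   [S → X S X]
X S X => that S X   [X → that]
that S X => that X S X X   [S → X S X]
that X S X X => that that S X X   [X → that]
that that S X X => that that small X X   [S → small]
that that small X X => that that small that X   [X → that]
that that small that X => that that small that small   [X → small]

S => X S X => that S X => that X S X X => that that S X X => that that small X X => that that small that X => that that small that small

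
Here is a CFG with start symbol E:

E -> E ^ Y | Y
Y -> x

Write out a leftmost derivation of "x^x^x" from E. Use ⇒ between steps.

E ⇒ E^Y   [E -> E ^ Y]
E^Y ⇒ E^Y^Y   [E -> E ^ Y]
E^Y^Y ⇒ Y^Y^Y   [E -> Y]
Y^Y^Y ⇒ x^Y^Y   [Y -> x]
x^Y^Y ⇒ x^x^Y   [Y -> x]
x^x^Y ⇒ x^x^x   [Y -> x]

E ⇒ E^Y ⇒ E^Y^Y ⇒ Y^Y^Y ⇒ x^Y^Y ⇒ x^x^Y ⇒ x^x^x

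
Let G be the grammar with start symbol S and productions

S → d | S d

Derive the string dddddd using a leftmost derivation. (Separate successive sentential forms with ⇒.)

S⇒Sd⇒Sdd⇒Sddd⇒Sdddd⇒Sddddd⇒dddddd

S ⇒ Sd   [S → S d]
Sd ⇒ Sdd   [S → S d]
Sdd ⇒ Sddd   [S → S d]
Sddd ⇒ Sdddd   [S → S d]
Sdddd ⇒ Sddddd   [S → S d]
Sddddd ⇒ dddddd   [S → d]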